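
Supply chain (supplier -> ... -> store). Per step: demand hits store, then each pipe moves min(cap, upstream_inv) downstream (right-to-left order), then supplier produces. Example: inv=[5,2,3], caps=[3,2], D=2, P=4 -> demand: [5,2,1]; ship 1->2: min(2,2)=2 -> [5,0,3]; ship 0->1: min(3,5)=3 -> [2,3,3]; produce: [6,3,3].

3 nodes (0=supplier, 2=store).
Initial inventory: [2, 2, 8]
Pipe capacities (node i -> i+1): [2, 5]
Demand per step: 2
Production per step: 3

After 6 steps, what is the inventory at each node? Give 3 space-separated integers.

Step 1: demand=2,sold=2 ship[1->2]=2 ship[0->1]=2 prod=3 -> inv=[3 2 8]
Step 2: demand=2,sold=2 ship[1->2]=2 ship[0->1]=2 prod=3 -> inv=[4 2 8]
Step 3: demand=2,sold=2 ship[1->2]=2 ship[0->1]=2 prod=3 -> inv=[5 2 8]
Step 4: demand=2,sold=2 ship[1->2]=2 ship[0->1]=2 prod=3 -> inv=[6 2 8]
Step 5: demand=2,sold=2 ship[1->2]=2 ship[0->1]=2 prod=3 -> inv=[7 2 8]
Step 6: demand=2,sold=2 ship[1->2]=2 ship[0->1]=2 prod=3 -> inv=[8 2 8]

8 2 8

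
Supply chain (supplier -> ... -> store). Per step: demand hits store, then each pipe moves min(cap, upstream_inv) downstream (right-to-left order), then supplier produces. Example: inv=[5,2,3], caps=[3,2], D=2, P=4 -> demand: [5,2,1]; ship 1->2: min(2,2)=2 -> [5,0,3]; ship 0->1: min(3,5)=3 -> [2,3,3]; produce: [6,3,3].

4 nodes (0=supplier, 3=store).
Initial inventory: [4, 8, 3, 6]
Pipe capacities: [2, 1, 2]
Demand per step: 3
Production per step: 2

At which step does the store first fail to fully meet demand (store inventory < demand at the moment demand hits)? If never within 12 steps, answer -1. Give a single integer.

Step 1: demand=3,sold=3 ship[2->3]=2 ship[1->2]=1 ship[0->1]=2 prod=2 -> [4 9 2 5]
Step 2: demand=3,sold=3 ship[2->3]=2 ship[1->2]=1 ship[0->1]=2 prod=2 -> [4 10 1 4]
Step 3: demand=3,sold=3 ship[2->3]=1 ship[1->2]=1 ship[0->1]=2 prod=2 -> [4 11 1 2]
Step 4: demand=3,sold=2 ship[2->3]=1 ship[1->2]=1 ship[0->1]=2 prod=2 -> [4 12 1 1]
Step 5: demand=3,sold=1 ship[2->3]=1 ship[1->2]=1 ship[0->1]=2 prod=2 -> [4 13 1 1]
Step 6: demand=3,sold=1 ship[2->3]=1 ship[1->2]=1 ship[0->1]=2 prod=2 -> [4 14 1 1]
Step 7: demand=3,sold=1 ship[2->3]=1 ship[1->2]=1 ship[0->1]=2 prod=2 -> [4 15 1 1]
Step 8: demand=3,sold=1 ship[2->3]=1 ship[1->2]=1 ship[0->1]=2 prod=2 -> [4 16 1 1]
Step 9: demand=3,sold=1 ship[2->3]=1 ship[1->2]=1 ship[0->1]=2 prod=2 -> [4 17 1 1]
Step 10: demand=3,sold=1 ship[2->3]=1 ship[1->2]=1 ship[0->1]=2 prod=2 -> [4 18 1 1]
Step 11: demand=3,sold=1 ship[2->3]=1 ship[1->2]=1 ship[0->1]=2 prod=2 -> [4 19 1 1]
Step 12: demand=3,sold=1 ship[2->3]=1 ship[1->2]=1 ship[0->1]=2 prod=2 -> [4 20 1 1]
First stockout at step 4

4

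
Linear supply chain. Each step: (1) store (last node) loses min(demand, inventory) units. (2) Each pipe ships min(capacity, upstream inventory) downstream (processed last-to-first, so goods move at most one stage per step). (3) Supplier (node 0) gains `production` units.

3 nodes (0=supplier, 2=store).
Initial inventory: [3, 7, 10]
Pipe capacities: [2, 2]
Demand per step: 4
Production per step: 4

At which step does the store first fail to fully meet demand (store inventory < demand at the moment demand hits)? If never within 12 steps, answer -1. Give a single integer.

Step 1: demand=4,sold=4 ship[1->2]=2 ship[0->1]=2 prod=4 -> [5 7 8]
Step 2: demand=4,sold=4 ship[1->2]=2 ship[0->1]=2 prod=4 -> [7 7 6]
Step 3: demand=4,sold=4 ship[1->2]=2 ship[0->1]=2 prod=4 -> [9 7 4]
Step 4: demand=4,sold=4 ship[1->2]=2 ship[0->1]=2 prod=4 -> [11 7 2]
Step 5: demand=4,sold=2 ship[1->2]=2 ship[0->1]=2 prod=4 -> [13 7 2]
Step 6: demand=4,sold=2 ship[1->2]=2 ship[0->1]=2 prod=4 -> [15 7 2]
Step 7: demand=4,sold=2 ship[1->2]=2 ship[0->1]=2 prod=4 -> [17 7 2]
Step 8: demand=4,sold=2 ship[1->2]=2 ship[0->1]=2 prod=4 -> [19 7 2]
Step 9: demand=4,sold=2 ship[1->2]=2 ship[0->1]=2 prod=4 -> [21 7 2]
Step 10: demand=4,sold=2 ship[1->2]=2 ship[0->1]=2 prod=4 -> [23 7 2]
Step 11: demand=4,sold=2 ship[1->2]=2 ship[0->1]=2 prod=4 -> [25 7 2]
Step 12: demand=4,sold=2 ship[1->2]=2 ship[0->1]=2 prod=4 -> [27 7 2]
First stockout at step 5

5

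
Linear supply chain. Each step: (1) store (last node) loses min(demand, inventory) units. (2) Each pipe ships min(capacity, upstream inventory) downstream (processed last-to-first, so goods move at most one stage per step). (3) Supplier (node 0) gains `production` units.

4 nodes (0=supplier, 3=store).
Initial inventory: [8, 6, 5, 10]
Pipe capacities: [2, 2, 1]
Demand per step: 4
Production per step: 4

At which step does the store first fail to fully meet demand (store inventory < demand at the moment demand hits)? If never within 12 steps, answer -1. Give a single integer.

Step 1: demand=4,sold=4 ship[2->3]=1 ship[1->2]=2 ship[0->1]=2 prod=4 -> [10 6 6 7]
Step 2: demand=4,sold=4 ship[2->3]=1 ship[1->2]=2 ship[0->1]=2 prod=4 -> [12 6 7 4]
Step 3: demand=4,sold=4 ship[2->3]=1 ship[1->2]=2 ship[0->1]=2 prod=4 -> [14 6 8 1]
Step 4: demand=4,sold=1 ship[2->3]=1 ship[1->2]=2 ship[0->1]=2 prod=4 -> [16 6 9 1]
Step 5: demand=4,sold=1 ship[2->3]=1 ship[1->2]=2 ship[0->1]=2 prod=4 -> [18 6 10 1]
Step 6: demand=4,sold=1 ship[2->3]=1 ship[1->2]=2 ship[0->1]=2 prod=4 -> [20 6 11 1]
Step 7: demand=4,sold=1 ship[2->3]=1 ship[1->2]=2 ship[0->1]=2 prod=4 -> [22 6 12 1]
Step 8: demand=4,sold=1 ship[2->3]=1 ship[1->2]=2 ship[0->1]=2 prod=4 -> [24 6 13 1]
Step 9: demand=4,sold=1 ship[2->3]=1 ship[1->2]=2 ship[0->1]=2 prod=4 -> [26 6 14 1]
Step 10: demand=4,sold=1 ship[2->3]=1 ship[1->2]=2 ship[0->1]=2 prod=4 -> [28 6 15 1]
Step 11: demand=4,sold=1 ship[2->3]=1 ship[1->2]=2 ship[0->1]=2 prod=4 -> [30 6 16 1]
Step 12: demand=4,sold=1 ship[2->3]=1 ship[1->2]=2 ship[0->1]=2 prod=4 -> [32 6 17 1]
First stockout at step 4

4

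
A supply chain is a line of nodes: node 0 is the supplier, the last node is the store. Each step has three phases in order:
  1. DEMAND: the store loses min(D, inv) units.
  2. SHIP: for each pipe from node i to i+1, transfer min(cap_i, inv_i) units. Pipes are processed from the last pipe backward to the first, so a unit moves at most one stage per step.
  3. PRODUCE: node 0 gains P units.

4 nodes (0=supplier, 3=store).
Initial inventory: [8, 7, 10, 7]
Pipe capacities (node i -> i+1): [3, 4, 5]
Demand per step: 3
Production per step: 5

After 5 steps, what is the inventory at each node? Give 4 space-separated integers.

Step 1: demand=3,sold=3 ship[2->3]=5 ship[1->2]=4 ship[0->1]=3 prod=5 -> inv=[10 6 9 9]
Step 2: demand=3,sold=3 ship[2->3]=5 ship[1->2]=4 ship[0->1]=3 prod=5 -> inv=[12 5 8 11]
Step 3: demand=3,sold=3 ship[2->3]=5 ship[1->2]=4 ship[0->1]=3 prod=5 -> inv=[14 4 7 13]
Step 4: demand=3,sold=3 ship[2->3]=5 ship[1->2]=4 ship[0->1]=3 prod=5 -> inv=[16 3 6 15]
Step 5: demand=3,sold=3 ship[2->3]=5 ship[1->2]=3 ship[0->1]=3 prod=5 -> inv=[18 3 4 17]

18 3 4 17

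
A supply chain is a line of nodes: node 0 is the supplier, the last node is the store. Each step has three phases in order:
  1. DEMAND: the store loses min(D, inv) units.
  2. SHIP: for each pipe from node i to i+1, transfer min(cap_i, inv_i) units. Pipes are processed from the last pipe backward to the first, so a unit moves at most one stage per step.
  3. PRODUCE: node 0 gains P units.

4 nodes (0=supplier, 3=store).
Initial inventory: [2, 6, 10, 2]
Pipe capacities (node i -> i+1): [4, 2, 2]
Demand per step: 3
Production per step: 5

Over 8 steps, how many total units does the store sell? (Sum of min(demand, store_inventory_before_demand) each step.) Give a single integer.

Step 1: sold=2 (running total=2) -> [5 6 10 2]
Step 2: sold=2 (running total=4) -> [6 8 10 2]
Step 3: sold=2 (running total=6) -> [7 10 10 2]
Step 4: sold=2 (running total=8) -> [8 12 10 2]
Step 5: sold=2 (running total=10) -> [9 14 10 2]
Step 6: sold=2 (running total=12) -> [10 16 10 2]
Step 7: sold=2 (running total=14) -> [11 18 10 2]
Step 8: sold=2 (running total=16) -> [12 20 10 2]

Answer: 16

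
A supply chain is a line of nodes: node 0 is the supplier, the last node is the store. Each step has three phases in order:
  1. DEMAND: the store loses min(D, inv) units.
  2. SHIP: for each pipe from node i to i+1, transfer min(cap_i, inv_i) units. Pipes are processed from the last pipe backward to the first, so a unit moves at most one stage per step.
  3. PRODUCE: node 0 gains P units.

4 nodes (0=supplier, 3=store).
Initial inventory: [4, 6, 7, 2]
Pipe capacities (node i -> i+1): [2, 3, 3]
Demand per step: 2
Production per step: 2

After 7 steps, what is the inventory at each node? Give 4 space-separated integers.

Step 1: demand=2,sold=2 ship[2->3]=3 ship[1->2]=3 ship[0->1]=2 prod=2 -> inv=[4 5 7 3]
Step 2: demand=2,sold=2 ship[2->3]=3 ship[1->2]=3 ship[0->1]=2 prod=2 -> inv=[4 4 7 4]
Step 3: demand=2,sold=2 ship[2->3]=3 ship[1->2]=3 ship[0->1]=2 prod=2 -> inv=[4 3 7 5]
Step 4: demand=2,sold=2 ship[2->3]=3 ship[1->2]=3 ship[0->1]=2 prod=2 -> inv=[4 2 7 6]
Step 5: demand=2,sold=2 ship[2->3]=3 ship[1->2]=2 ship[0->1]=2 prod=2 -> inv=[4 2 6 7]
Step 6: demand=2,sold=2 ship[2->3]=3 ship[1->2]=2 ship[0->1]=2 prod=2 -> inv=[4 2 5 8]
Step 7: demand=2,sold=2 ship[2->3]=3 ship[1->2]=2 ship[0->1]=2 prod=2 -> inv=[4 2 4 9]

4 2 4 9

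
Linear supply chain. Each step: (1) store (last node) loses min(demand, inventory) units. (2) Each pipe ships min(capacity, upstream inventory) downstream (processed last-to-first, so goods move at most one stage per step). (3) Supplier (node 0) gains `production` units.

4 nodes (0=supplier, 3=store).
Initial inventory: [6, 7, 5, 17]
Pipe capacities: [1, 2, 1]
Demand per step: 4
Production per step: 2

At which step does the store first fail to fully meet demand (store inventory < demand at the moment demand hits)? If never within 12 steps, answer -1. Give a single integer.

Step 1: demand=4,sold=4 ship[2->3]=1 ship[1->2]=2 ship[0->1]=1 prod=2 -> [7 6 6 14]
Step 2: demand=4,sold=4 ship[2->3]=1 ship[1->2]=2 ship[0->1]=1 prod=2 -> [8 5 7 11]
Step 3: demand=4,sold=4 ship[2->3]=1 ship[1->2]=2 ship[0->1]=1 prod=2 -> [9 4 8 8]
Step 4: demand=4,sold=4 ship[2->3]=1 ship[1->2]=2 ship[0->1]=1 prod=2 -> [10 3 9 5]
Step 5: demand=4,sold=4 ship[2->3]=1 ship[1->2]=2 ship[0->1]=1 prod=2 -> [11 2 10 2]
Step 6: demand=4,sold=2 ship[2->3]=1 ship[1->2]=2 ship[0->1]=1 prod=2 -> [12 1 11 1]
Step 7: demand=4,sold=1 ship[2->3]=1 ship[1->2]=1 ship[0->1]=1 prod=2 -> [13 1 11 1]
Step 8: demand=4,sold=1 ship[2->3]=1 ship[1->2]=1 ship[0->1]=1 prod=2 -> [14 1 11 1]
Step 9: demand=4,sold=1 ship[2->3]=1 ship[1->2]=1 ship[0->1]=1 prod=2 -> [15 1 11 1]
Step 10: demand=4,sold=1 ship[2->3]=1 ship[1->2]=1 ship[0->1]=1 prod=2 -> [16 1 11 1]
Step 11: demand=4,sold=1 ship[2->3]=1 ship[1->2]=1 ship[0->1]=1 prod=2 -> [17 1 11 1]
Step 12: demand=4,sold=1 ship[2->3]=1 ship[1->2]=1 ship[0->1]=1 prod=2 -> [18 1 11 1]
First stockout at step 6

6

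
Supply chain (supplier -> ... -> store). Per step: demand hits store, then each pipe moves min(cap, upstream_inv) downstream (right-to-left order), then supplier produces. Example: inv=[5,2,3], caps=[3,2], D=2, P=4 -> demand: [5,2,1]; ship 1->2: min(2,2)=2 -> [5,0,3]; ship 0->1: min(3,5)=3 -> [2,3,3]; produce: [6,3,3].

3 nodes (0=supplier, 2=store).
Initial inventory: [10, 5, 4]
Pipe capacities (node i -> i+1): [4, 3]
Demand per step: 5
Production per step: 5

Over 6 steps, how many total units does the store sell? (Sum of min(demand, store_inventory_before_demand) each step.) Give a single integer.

Answer: 19

Derivation:
Step 1: sold=4 (running total=4) -> [11 6 3]
Step 2: sold=3 (running total=7) -> [12 7 3]
Step 3: sold=3 (running total=10) -> [13 8 3]
Step 4: sold=3 (running total=13) -> [14 9 3]
Step 5: sold=3 (running total=16) -> [15 10 3]
Step 6: sold=3 (running total=19) -> [16 11 3]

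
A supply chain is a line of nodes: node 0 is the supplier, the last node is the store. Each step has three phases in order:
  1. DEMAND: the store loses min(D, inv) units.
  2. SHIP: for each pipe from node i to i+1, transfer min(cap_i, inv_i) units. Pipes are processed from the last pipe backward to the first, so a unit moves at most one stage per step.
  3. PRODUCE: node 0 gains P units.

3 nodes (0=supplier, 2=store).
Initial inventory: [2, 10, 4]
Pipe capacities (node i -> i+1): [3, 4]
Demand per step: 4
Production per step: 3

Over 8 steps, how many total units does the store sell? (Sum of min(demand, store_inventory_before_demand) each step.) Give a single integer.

Answer: 31

Derivation:
Step 1: sold=4 (running total=4) -> [3 8 4]
Step 2: sold=4 (running total=8) -> [3 7 4]
Step 3: sold=4 (running total=12) -> [3 6 4]
Step 4: sold=4 (running total=16) -> [3 5 4]
Step 5: sold=4 (running total=20) -> [3 4 4]
Step 6: sold=4 (running total=24) -> [3 3 4]
Step 7: sold=4 (running total=28) -> [3 3 3]
Step 8: sold=3 (running total=31) -> [3 3 3]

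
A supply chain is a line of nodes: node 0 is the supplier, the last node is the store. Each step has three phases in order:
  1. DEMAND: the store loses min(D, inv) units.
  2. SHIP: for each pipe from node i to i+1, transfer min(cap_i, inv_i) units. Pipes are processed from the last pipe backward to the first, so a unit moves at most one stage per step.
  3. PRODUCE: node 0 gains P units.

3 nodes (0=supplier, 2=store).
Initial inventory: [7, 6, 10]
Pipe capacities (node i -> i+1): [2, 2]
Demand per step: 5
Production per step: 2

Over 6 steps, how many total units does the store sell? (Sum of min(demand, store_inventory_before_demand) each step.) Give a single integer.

Step 1: sold=5 (running total=5) -> [7 6 7]
Step 2: sold=5 (running total=10) -> [7 6 4]
Step 3: sold=4 (running total=14) -> [7 6 2]
Step 4: sold=2 (running total=16) -> [7 6 2]
Step 5: sold=2 (running total=18) -> [7 6 2]
Step 6: sold=2 (running total=20) -> [7 6 2]

Answer: 20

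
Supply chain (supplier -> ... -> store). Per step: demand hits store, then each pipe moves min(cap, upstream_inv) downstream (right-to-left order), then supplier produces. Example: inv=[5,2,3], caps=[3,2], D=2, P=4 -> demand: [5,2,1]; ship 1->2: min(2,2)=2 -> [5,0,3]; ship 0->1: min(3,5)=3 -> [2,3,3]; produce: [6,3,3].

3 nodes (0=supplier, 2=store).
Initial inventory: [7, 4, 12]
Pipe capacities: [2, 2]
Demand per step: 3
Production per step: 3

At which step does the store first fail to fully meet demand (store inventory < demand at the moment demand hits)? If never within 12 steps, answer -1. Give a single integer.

Step 1: demand=3,sold=3 ship[1->2]=2 ship[0->1]=2 prod=3 -> [8 4 11]
Step 2: demand=3,sold=3 ship[1->2]=2 ship[0->1]=2 prod=3 -> [9 4 10]
Step 3: demand=3,sold=3 ship[1->2]=2 ship[0->1]=2 prod=3 -> [10 4 9]
Step 4: demand=3,sold=3 ship[1->2]=2 ship[0->1]=2 prod=3 -> [11 4 8]
Step 5: demand=3,sold=3 ship[1->2]=2 ship[0->1]=2 prod=3 -> [12 4 7]
Step 6: demand=3,sold=3 ship[1->2]=2 ship[0->1]=2 prod=3 -> [13 4 6]
Step 7: demand=3,sold=3 ship[1->2]=2 ship[0->1]=2 prod=3 -> [14 4 5]
Step 8: demand=3,sold=3 ship[1->2]=2 ship[0->1]=2 prod=3 -> [15 4 4]
Step 9: demand=3,sold=3 ship[1->2]=2 ship[0->1]=2 prod=3 -> [16 4 3]
Step 10: demand=3,sold=3 ship[1->2]=2 ship[0->1]=2 prod=3 -> [17 4 2]
Step 11: demand=3,sold=2 ship[1->2]=2 ship[0->1]=2 prod=3 -> [18 4 2]
Step 12: demand=3,sold=2 ship[1->2]=2 ship[0->1]=2 prod=3 -> [19 4 2]
First stockout at step 11

11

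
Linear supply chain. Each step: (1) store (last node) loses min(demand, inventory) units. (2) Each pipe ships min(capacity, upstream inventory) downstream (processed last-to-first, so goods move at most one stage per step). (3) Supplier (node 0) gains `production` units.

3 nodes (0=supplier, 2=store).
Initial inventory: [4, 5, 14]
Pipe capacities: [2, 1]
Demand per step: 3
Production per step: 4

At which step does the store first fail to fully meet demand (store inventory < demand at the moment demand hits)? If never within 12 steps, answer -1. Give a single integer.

Step 1: demand=3,sold=3 ship[1->2]=1 ship[0->1]=2 prod=4 -> [6 6 12]
Step 2: demand=3,sold=3 ship[1->2]=1 ship[0->1]=2 prod=4 -> [8 7 10]
Step 3: demand=3,sold=3 ship[1->2]=1 ship[0->1]=2 prod=4 -> [10 8 8]
Step 4: demand=3,sold=3 ship[1->2]=1 ship[0->1]=2 prod=4 -> [12 9 6]
Step 5: demand=3,sold=3 ship[1->2]=1 ship[0->1]=2 prod=4 -> [14 10 4]
Step 6: demand=3,sold=3 ship[1->2]=1 ship[0->1]=2 prod=4 -> [16 11 2]
Step 7: demand=3,sold=2 ship[1->2]=1 ship[0->1]=2 prod=4 -> [18 12 1]
Step 8: demand=3,sold=1 ship[1->2]=1 ship[0->1]=2 prod=4 -> [20 13 1]
Step 9: demand=3,sold=1 ship[1->2]=1 ship[0->1]=2 prod=4 -> [22 14 1]
Step 10: demand=3,sold=1 ship[1->2]=1 ship[0->1]=2 prod=4 -> [24 15 1]
Step 11: demand=3,sold=1 ship[1->2]=1 ship[0->1]=2 prod=4 -> [26 16 1]
Step 12: demand=3,sold=1 ship[1->2]=1 ship[0->1]=2 prod=4 -> [28 17 1]
First stockout at step 7

7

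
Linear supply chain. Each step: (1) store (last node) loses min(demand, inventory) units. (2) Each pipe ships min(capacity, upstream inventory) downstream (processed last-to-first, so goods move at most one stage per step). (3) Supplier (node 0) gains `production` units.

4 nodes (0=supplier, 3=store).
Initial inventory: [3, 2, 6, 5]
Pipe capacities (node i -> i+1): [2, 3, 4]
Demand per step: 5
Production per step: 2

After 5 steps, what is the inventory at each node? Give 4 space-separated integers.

Step 1: demand=5,sold=5 ship[2->3]=4 ship[1->2]=2 ship[0->1]=2 prod=2 -> inv=[3 2 4 4]
Step 2: demand=5,sold=4 ship[2->3]=4 ship[1->2]=2 ship[0->1]=2 prod=2 -> inv=[3 2 2 4]
Step 3: demand=5,sold=4 ship[2->3]=2 ship[1->2]=2 ship[0->1]=2 prod=2 -> inv=[3 2 2 2]
Step 4: demand=5,sold=2 ship[2->3]=2 ship[1->2]=2 ship[0->1]=2 prod=2 -> inv=[3 2 2 2]
Step 5: demand=5,sold=2 ship[2->3]=2 ship[1->2]=2 ship[0->1]=2 prod=2 -> inv=[3 2 2 2]

3 2 2 2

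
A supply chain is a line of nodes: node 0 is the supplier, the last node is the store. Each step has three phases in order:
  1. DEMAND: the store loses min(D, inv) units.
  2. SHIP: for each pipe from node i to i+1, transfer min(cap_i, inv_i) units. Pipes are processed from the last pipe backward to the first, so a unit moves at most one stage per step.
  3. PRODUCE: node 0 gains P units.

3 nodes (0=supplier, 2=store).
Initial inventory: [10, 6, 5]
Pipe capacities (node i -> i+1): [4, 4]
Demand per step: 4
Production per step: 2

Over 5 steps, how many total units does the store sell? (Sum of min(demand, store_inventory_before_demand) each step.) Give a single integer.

Answer: 20

Derivation:
Step 1: sold=4 (running total=4) -> [8 6 5]
Step 2: sold=4 (running total=8) -> [6 6 5]
Step 3: sold=4 (running total=12) -> [4 6 5]
Step 4: sold=4 (running total=16) -> [2 6 5]
Step 5: sold=4 (running total=20) -> [2 4 5]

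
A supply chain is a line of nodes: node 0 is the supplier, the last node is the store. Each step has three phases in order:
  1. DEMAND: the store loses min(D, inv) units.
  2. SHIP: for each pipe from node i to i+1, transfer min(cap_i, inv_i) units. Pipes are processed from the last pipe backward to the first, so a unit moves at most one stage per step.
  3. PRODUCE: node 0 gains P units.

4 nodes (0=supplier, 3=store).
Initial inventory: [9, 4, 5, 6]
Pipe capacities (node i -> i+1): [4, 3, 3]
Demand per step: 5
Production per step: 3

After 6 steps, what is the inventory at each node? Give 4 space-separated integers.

Step 1: demand=5,sold=5 ship[2->3]=3 ship[1->2]=3 ship[0->1]=4 prod=3 -> inv=[8 5 5 4]
Step 2: demand=5,sold=4 ship[2->3]=3 ship[1->2]=3 ship[0->1]=4 prod=3 -> inv=[7 6 5 3]
Step 3: demand=5,sold=3 ship[2->3]=3 ship[1->2]=3 ship[0->1]=4 prod=3 -> inv=[6 7 5 3]
Step 4: demand=5,sold=3 ship[2->3]=3 ship[1->2]=3 ship[0->1]=4 prod=3 -> inv=[5 8 5 3]
Step 5: demand=5,sold=3 ship[2->3]=3 ship[1->2]=3 ship[0->1]=4 prod=3 -> inv=[4 9 5 3]
Step 6: demand=5,sold=3 ship[2->3]=3 ship[1->2]=3 ship[0->1]=4 prod=3 -> inv=[3 10 5 3]

3 10 5 3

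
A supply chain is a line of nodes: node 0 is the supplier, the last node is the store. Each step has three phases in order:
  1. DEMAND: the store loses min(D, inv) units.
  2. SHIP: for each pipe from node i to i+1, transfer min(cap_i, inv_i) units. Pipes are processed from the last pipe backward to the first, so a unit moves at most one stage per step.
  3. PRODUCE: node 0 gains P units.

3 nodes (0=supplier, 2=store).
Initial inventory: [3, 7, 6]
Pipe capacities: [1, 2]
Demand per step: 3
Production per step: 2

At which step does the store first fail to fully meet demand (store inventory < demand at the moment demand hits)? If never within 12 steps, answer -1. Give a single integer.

Step 1: demand=3,sold=3 ship[1->2]=2 ship[0->1]=1 prod=2 -> [4 6 5]
Step 2: demand=3,sold=3 ship[1->2]=2 ship[0->1]=1 prod=2 -> [5 5 4]
Step 3: demand=3,sold=3 ship[1->2]=2 ship[0->1]=1 prod=2 -> [6 4 3]
Step 4: demand=3,sold=3 ship[1->2]=2 ship[0->1]=1 prod=2 -> [7 3 2]
Step 5: demand=3,sold=2 ship[1->2]=2 ship[0->1]=1 prod=2 -> [8 2 2]
Step 6: demand=3,sold=2 ship[1->2]=2 ship[0->1]=1 prod=2 -> [9 1 2]
Step 7: demand=3,sold=2 ship[1->2]=1 ship[0->1]=1 prod=2 -> [10 1 1]
Step 8: demand=3,sold=1 ship[1->2]=1 ship[0->1]=1 prod=2 -> [11 1 1]
Step 9: demand=3,sold=1 ship[1->2]=1 ship[0->1]=1 prod=2 -> [12 1 1]
Step 10: demand=3,sold=1 ship[1->2]=1 ship[0->1]=1 prod=2 -> [13 1 1]
Step 11: demand=3,sold=1 ship[1->2]=1 ship[0->1]=1 prod=2 -> [14 1 1]
Step 12: demand=3,sold=1 ship[1->2]=1 ship[0->1]=1 prod=2 -> [15 1 1]
First stockout at step 5

5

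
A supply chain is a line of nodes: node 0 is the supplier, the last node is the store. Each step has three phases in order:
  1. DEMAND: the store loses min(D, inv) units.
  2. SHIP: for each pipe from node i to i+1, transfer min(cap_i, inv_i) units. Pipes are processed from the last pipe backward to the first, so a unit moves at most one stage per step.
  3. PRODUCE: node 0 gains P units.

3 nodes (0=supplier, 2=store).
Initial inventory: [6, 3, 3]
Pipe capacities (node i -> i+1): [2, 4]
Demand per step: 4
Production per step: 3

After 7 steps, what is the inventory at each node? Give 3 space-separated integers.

Step 1: demand=4,sold=3 ship[1->2]=3 ship[0->1]=2 prod=3 -> inv=[7 2 3]
Step 2: demand=4,sold=3 ship[1->2]=2 ship[0->1]=2 prod=3 -> inv=[8 2 2]
Step 3: demand=4,sold=2 ship[1->2]=2 ship[0->1]=2 prod=3 -> inv=[9 2 2]
Step 4: demand=4,sold=2 ship[1->2]=2 ship[0->1]=2 prod=3 -> inv=[10 2 2]
Step 5: demand=4,sold=2 ship[1->2]=2 ship[0->1]=2 prod=3 -> inv=[11 2 2]
Step 6: demand=4,sold=2 ship[1->2]=2 ship[0->1]=2 prod=3 -> inv=[12 2 2]
Step 7: demand=4,sold=2 ship[1->2]=2 ship[0->1]=2 prod=3 -> inv=[13 2 2]

13 2 2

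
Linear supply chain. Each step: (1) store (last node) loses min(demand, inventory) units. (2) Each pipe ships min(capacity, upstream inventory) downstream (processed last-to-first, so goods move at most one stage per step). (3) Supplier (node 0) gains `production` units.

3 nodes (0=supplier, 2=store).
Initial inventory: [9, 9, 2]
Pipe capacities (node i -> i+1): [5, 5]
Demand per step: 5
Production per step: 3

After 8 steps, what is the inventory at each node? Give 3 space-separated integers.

Step 1: demand=5,sold=2 ship[1->2]=5 ship[0->1]=5 prod=3 -> inv=[7 9 5]
Step 2: demand=5,sold=5 ship[1->2]=5 ship[0->1]=5 prod=3 -> inv=[5 9 5]
Step 3: demand=5,sold=5 ship[1->2]=5 ship[0->1]=5 prod=3 -> inv=[3 9 5]
Step 4: demand=5,sold=5 ship[1->2]=5 ship[0->1]=3 prod=3 -> inv=[3 7 5]
Step 5: demand=5,sold=5 ship[1->2]=5 ship[0->1]=3 prod=3 -> inv=[3 5 5]
Step 6: demand=5,sold=5 ship[1->2]=5 ship[0->1]=3 prod=3 -> inv=[3 3 5]
Step 7: demand=5,sold=5 ship[1->2]=3 ship[0->1]=3 prod=3 -> inv=[3 3 3]
Step 8: demand=5,sold=3 ship[1->2]=3 ship[0->1]=3 prod=3 -> inv=[3 3 3]

3 3 3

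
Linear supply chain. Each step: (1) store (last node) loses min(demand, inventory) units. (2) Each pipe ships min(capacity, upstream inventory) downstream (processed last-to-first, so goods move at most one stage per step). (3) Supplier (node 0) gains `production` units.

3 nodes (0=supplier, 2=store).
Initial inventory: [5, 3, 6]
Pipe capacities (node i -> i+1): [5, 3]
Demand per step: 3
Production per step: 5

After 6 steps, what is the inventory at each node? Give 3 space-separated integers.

Step 1: demand=3,sold=3 ship[1->2]=3 ship[0->1]=5 prod=5 -> inv=[5 5 6]
Step 2: demand=3,sold=3 ship[1->2]=3 ship[0->1]=5 prod=5 -> inv=[5 7 6]
Step 3: demand=3,sold=3 ship[1->2]=3 ship[0->1]=5 prod=5 -> inv=[5 9 6]
Step 4: demand=3,sold=3 ship[1->2]=3 ship[0->1]=5 prod=5 -> inv=[5 11 6]
Step 5: demand=3,sold=3 ship[1->2]=3 ship[0->1]=5 prod=5 -> inv=[5 13 6]
Step 6: demand=3,sold=3 ship[1->2]=3 ship[0->1]=5 prod=5 -> inv=[5 15 6]

5 15 6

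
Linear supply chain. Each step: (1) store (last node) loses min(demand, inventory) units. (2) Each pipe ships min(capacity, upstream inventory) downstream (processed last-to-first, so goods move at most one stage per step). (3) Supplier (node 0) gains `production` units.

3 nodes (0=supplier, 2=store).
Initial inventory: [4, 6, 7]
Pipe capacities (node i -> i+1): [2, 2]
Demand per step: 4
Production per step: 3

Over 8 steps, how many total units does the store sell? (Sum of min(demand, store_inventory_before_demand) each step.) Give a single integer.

Step 1: sold=4 (running total=4) -> [5 6 5]
Step 2: sold=4 (running total=8) -> [6 6 3]
Step 3: sold=3 (running total=11) -> [7 6 2]
Step 4: sold=2 (running total=13) -> [8 6 2]
Step 5: sold=2 (running total=15) -> [9 6 2]
Step 6: sold=2 (running total=17) -> [10 6 2]
Step 7: sold=2 (running total=19) -> [11 6 2]
Step 8: sold=2 (running total=21) -> [12 6 2]

Answer: 21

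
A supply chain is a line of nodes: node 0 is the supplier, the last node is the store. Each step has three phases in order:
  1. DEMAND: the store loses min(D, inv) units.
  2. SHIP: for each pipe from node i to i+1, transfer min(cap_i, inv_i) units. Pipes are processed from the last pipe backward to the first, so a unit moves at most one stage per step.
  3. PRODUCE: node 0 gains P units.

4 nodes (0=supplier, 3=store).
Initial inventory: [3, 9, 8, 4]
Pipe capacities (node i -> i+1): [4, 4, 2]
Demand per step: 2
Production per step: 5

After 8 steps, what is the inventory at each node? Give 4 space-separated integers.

Step 1: demand=2,sold=2 ship[2->3]=2 ship[1->2]=4 ship[0->1]=3 prod=5 -> inv=[5 8 10 4]
Step 2: demand=2,sold=2 ship[2->3]=2 ship[1->2]=4 ship[0->1]=4 prod=5 -> inv=[6 8 12 4]
Step 3: demand=2,sold=2 ship[2->3]=2 ship[1->2]=4 ship[0->1]=4 prod=5 -> inv=[7 8 14 4]
Step 4: demand=2,sold=2 ship[2->3]=2 ship[1->2]=4 ship[0->1]=4 prod=5 -> inv=[8 8 16 4]
Step 5: demand=2,sold=2 ship[2->3]=2 ship[1->2]=4 ship[0->1]=4 prod=5 -> inv=[9 8 18 4]
Step 6: demand=2,sold=2 ship[2->3]=2 ship[1->2]=4 ship[0->1]=4 prod=5 -> inv=[10 8 20 4]
Step 7: demand=2,sold=2 ship[2->3]=2 ship[1->2]=4 ship[0->1]=4 prod=5 -> inv=[11 8 22 4]
Step 8: demand=2,sold=2 ship[2->3]=2 ship[1->2]=4 ship[0->1]=4 prod=5 -> inv=[12 8 24 4]

12 8 24 4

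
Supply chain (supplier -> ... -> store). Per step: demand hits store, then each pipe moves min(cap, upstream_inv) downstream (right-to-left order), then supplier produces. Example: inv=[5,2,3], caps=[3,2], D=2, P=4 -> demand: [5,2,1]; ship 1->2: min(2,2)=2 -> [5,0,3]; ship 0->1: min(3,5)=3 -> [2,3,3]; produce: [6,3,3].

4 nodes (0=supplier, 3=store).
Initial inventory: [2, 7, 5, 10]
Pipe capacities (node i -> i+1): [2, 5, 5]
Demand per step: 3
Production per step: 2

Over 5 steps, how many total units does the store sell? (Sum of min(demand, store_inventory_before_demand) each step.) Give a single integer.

Answer: 15

Derivation:
Step 1: sold=3 (running total=3) -> [2 4 5 12]
Step 2: sold=3 (running total=6) -> [2 2 4 14]
Step 3: sold=3 (running total=9) -> [2 2 2 15]
Step 4: sold=3 (running total=12) -> [2 2 2 14]
Step 5: sold=3 (running total=15) -> [2 2 2 13]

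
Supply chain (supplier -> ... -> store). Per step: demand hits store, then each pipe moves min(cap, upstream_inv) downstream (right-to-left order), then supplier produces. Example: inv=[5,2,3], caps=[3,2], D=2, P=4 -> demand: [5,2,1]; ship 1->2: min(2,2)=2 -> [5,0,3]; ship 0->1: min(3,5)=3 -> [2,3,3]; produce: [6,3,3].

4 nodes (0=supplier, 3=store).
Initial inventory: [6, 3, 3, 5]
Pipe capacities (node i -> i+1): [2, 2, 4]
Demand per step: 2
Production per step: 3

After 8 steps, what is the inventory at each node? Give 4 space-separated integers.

Step 1: demand=2,sold=2 ship[2->3]=3 ship[1->2]=2 ship[0->1]=2 prod=3 -> inv=[7 3 2 6]
Step 2: demand=2,sold=2 ship[2->3]=2 ship[1->2]=2 ship[0->1]=2 prod=3 -> inv=[8 3 2 6]
Step 3: demand=2,sold=2 ship[2->3]=2 ship[1->2]=2 ship[0->1]=2 prod=3 -> inv=[9 3 2 6]
Step 4: demand=2,sold=2 ship[2->3]=2 ship[1->2]=2 ship[0->1]=2 prod=3 -> inv=[10 3 2 6]
Step 5: demand=2,sold=2 ship[2->3]=2 ship[1->2]=2 ship[0->1]=2 prod=3 -> inv=[11 3 2 6]
Step 6: demand=2,sold=2 ship[2->3]=2 ship[1->2]=2 ship[0->1]=2 prod=3 -> inv=[12 3 2 6]
Step 7: demand=2,sold=2 ship[2->3]=2 ship[1->2]=2 ship[0->1]=2 prod=3 -> inv=[13 3 2 6]
Step 8: demand=2,sold=2 ship[2->3]=2 ship[1->2]=2 ship[0->1]=2 prod=3 -> inv=[14 3 2 6]

14 3 2 6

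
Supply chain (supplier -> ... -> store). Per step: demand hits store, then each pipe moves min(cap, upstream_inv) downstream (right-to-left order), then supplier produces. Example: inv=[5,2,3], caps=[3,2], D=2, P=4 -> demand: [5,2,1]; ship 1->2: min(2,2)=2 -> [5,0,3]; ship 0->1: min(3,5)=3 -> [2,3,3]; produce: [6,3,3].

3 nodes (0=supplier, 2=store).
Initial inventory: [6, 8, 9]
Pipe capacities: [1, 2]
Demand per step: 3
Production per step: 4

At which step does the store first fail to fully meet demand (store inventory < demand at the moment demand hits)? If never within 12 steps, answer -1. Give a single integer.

Step 1: demand=3,sold=3 ship[1->2]=2 ship[0->1]=1 prod=4 -> [9 7 8]
Step 2: demand=3,sold=3 ship[1->2]=2 ship[0->1]=1 prod=4 -> [12 6 7]
Step 3: demand=3,sold=3 ship[1->2]=2 ship[0->1]=1 prod=4 -> [15 5 6]
Step 4: demand=3,sold=3 ship[1->2]=2 ship[0->1]=1 prod=4 -> [18 4 5]
Step 5: demand=3,sold=3 ship[1->2]=2 ship[0->1]=1 prod=4 -> [21 3 4]
Step 6: demand=3,sold=3 ship[1->2]=2 ship[0->1]=1 prod=4 -> [24 2 3]
Step 7: demand=3,sold=3 ship[1->2]=2 ship[0->1]=1 prod=4 -> [27 1 2]
Step 8: demand=3,sold=2 ship[1->2]=1 ship[0->1]=1 prod=4 -> [30 1 1]
Step 9: demand=3,sold=1 ship[1->2]=1 ship[0->1]=1 prod=4 -> [33 1 1]
Step 10: demand=3,sold=1 ship[1->2]=1 ship[0->1]=1 prod=4 -> [36 1 1]
Step 11: demand=3,sold=1 ship[1->2]=1 ship[0->1]=1 prod=4 -> [39 1 1]
Step 12: demand=3,sold=1 ship[1->2]=1 ship[0->1]=1 prod=4 -> [42 1 1]
First stockout at step 8

8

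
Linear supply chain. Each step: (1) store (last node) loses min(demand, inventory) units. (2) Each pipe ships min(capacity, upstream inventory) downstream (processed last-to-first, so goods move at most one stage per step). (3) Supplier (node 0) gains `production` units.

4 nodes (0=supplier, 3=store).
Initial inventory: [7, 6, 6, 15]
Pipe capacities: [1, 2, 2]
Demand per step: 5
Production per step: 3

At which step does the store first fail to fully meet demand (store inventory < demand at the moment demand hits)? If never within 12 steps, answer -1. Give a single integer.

Step 1: demand=5,sold=5 ship[2->3]=2 ship[1->2]=2 ship[0->1]=1 prod=3 -> [9 5 6 12]
Step 2: demand=5,sold=5 ship[2->3]=2 ship[1->2]=2 ship[0->1]=1 prod=3 -> [11 4 6 9]
Step 3: demand=5,sold=5 ship[2->3]=2 ship[1->2]=2 ship[0->1]=1 prod=3 -> [13 3 6 6]
Step 4: demand=5,sold=5 ship[2->3]=2 ship[1->2]=2 ship[0->1]=1 prod=3 -> [15 2 6 3]
Step 5: demand=5,sold=3 ship[2->3]=2 ship[1->2]=2 ship[0->1]=1 prod=3 -> [17 1 6 2]
Step 6: demand=5,sold=2 ship[2->3]=2 ship[1->2]=1 ship[0->1]=1 prod=3 -> [19 1 5 2]
Step 7: demand=5,sold=2 ship[2->3]=2 ship[1->2]=1 ship[0->1]=1 prod=3 -> [21 1 4 2]
Step 8: demand=5,sold=2 ship[2->3]=2 ship[1->2]=1 ship[0->1]=1 prod=3 -> [23 1 3 2]
Step 9: demand=5,sold=2 ship[2->3]=2 ship[1->2]=1 ship[0->1]=1 prod=3 -> [25 1 2 2]
Step 10: demand=5,sold=2 ship[2->3]=2 ship[1->2]=1 ship[0->1]=1 prod=3 -> [27 1 1 2]
Step 11: demand=5,sold=2 ship[2->3]=1 ship[1->2]=1 ship[0->1]=1 prod=3 -> [29 1 1 1]
Step 12: demand=5,sold=1 ship[2->3]=1 ship[1->2]=1 ship[0->1]=1 prod=3 -> [31 1 1 1]
First stockout at step 5

5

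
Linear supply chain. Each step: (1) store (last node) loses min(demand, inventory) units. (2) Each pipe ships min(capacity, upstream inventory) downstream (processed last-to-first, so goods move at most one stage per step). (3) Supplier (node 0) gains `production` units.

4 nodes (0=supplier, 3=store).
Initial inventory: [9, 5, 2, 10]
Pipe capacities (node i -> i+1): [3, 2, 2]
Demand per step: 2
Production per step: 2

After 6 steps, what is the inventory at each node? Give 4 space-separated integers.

Step 1: demand=2,sold=2 ship[2->3]=2 ship[1->2]=2 ship[0->1]=3 prod=2 -> inv=[8 6 2 10]
Step 2: demand=2,sold=2 ship[2->3]=2 ship[1->2]=2 ship[0->1]=3 prod=2 -> inv=[7 7 2 10]
Step 3: demand=2,sold=2 ship[2->3]=2 ship[1->2]=2 ship[0->1]=3 prod=2 -> inv=[6 8 2 10]
Step 4: demand=2,sold=2 ship[2->3]=2 ship[1->2]=2 ship[0->1]=3 prod=2 -> inv=[5 9 2 10]
Step 5: demand=2,sold=2 ship[2->3]=2 ship[1->2]=2 ship[0->1]=3 prod=2 -> inv=[4 10 2 10]
Step 6: demand=2,sold=2 ship[2->3]=2 ship[1->2]=2 ship[0->1]=3 prod=2 -> inv=[3 11 2 10]

3 11 2 10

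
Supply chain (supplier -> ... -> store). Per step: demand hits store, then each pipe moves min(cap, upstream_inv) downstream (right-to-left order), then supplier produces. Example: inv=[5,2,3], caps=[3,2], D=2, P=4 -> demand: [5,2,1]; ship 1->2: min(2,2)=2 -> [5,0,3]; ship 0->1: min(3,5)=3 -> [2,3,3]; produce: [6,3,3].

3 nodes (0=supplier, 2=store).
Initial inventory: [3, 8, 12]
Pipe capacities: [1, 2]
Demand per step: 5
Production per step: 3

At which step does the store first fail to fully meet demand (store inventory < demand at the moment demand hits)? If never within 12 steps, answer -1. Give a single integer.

Step 1: demand=5,sold=5 ship[1->2]=2 ship[0->1]=1 prod=3 -> [5 7 9]
Step 2: demand=5,sold=5 ship[1->2]=2 ship[0->1]=1 prod=3 -> [7 6 6]
Step 3: demand=5,sold=5 ship[1->2]=2 ship[0->1]=1 prod=3 -> [9 5 3]
Step 4: demand=5,sold=3 ship[1->2]=2 ship[0->1]=1 prod=3 -> [11 4 2]
Step 5: demand=5,sold=2 ship[1->2]=2 ship[0->1]=1 prod=3 -> [13 3 2]
Step 6: demand=5,sold=2 ship[1->2]=2 ship[0->1]=1 prod=3 -> [15 2 2]
Step 7: demand=5,sold=2 ship[1->2]=2 ship[0->1]=1 prod=3 -> [17 1 2]
Step 8: demand=5,sold=2 ship[1->2]=1 ship[0->1]=1 prod=3 -> [19 1 1]
Step 9: demand=5,sold=1 ship[1->2]=1 ship[0->1]=1 prod=3 -> [21 1 1]
Step 10: demand=5,sold=1 ship[1->2]=1 ship[0->1]=1 prod=3 -> [23 1 1]
Step 11: demand=5,sold=1 ship[1->2]=1 ship[0->1]=1 prod=3 -> [25 1 1]
Step 12: demand=5,sold=1 ship[1->2]=1 ship[0->1]=1 prod=3 -> [27 1 1]
First stockout at step 4

4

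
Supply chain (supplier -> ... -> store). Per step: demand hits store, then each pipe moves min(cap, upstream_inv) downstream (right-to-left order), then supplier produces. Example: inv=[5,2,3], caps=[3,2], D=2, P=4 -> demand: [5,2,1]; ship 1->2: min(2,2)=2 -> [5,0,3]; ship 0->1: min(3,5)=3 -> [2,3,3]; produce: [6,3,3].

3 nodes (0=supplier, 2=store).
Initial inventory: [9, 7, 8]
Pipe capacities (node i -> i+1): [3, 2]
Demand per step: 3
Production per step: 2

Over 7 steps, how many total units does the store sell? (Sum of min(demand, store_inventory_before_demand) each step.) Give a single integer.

Step 1: sold=3 (running total=3) -> [8 8 7]
Step 2: sold=3 (running total=6) -> [7 9 6]
Step 3: sold=3 (running total=9) -> [6 10 5]
Step 4: sold=3 (running total=12) -> [5 11 4]
Step 5: sold=3 (running total=15) -> [4 12 3]
Step 6: sold=3 (running total=18) -> [3 13 2]
Step 7: sold=2 (running total=20) -> [2 14 2]

Answer: 20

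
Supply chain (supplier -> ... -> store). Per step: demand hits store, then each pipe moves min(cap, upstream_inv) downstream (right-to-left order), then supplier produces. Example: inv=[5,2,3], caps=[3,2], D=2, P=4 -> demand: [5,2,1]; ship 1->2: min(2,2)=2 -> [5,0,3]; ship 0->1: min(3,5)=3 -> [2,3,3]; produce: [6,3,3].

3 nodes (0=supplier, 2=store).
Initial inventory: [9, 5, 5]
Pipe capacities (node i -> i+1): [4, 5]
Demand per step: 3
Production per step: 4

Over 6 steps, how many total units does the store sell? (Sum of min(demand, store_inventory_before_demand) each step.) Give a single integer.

Step 1: sold=3 (running total=3) -> [9 4 7]
Step 2: sold=3 (running total=6) -> [9 4 8]
Step 3: sold=3 (running total=9) -> [9 4 9]
Step 4: sold=3 (running total=12) -> [9 4 10]
Step 5: sold=3 (running total=15) -> [9 4 11]
Step 6: sold=3 (running total=18) -> [9 4 12]

Answer: 18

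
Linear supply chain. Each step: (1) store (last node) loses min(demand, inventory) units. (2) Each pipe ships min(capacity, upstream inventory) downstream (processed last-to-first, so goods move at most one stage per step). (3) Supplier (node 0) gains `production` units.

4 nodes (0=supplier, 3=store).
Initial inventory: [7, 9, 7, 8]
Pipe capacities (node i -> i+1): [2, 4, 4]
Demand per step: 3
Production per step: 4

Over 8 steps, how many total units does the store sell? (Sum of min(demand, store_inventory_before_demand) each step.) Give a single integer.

Step 1: sold=3 (running total=3) -> [9 7 7 9]
Step 2: sold=3 (running total=6) -> [11 5 7 10]
Step 3: sold=3 (running total=9) -> [13 3 7 11]
Step 4: sold=3 (running total=12) -> [15 2 6 12]
Step 5: sold=3 (running total=15) -> [17 2 4 13]
Step 6: sold=3 (running total=18) -> [19 2 2 14]
Step 7: sold=3 (running total=21) -> [21 2 2 13]
Step 8: sold=3 (running total=24) -> [23 2 2 12]

Answer: 24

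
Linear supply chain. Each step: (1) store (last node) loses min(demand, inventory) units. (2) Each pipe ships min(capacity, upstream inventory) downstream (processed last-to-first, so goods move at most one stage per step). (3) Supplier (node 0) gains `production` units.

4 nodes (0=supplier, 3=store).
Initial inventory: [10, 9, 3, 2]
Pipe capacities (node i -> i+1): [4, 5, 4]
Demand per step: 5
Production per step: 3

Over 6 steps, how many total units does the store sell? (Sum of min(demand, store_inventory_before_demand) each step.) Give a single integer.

Step 1: sold=2 (running total=2) -> [9 8 5 3]
Step 2: sold=3 (running total=5) -> [8 7 6 4]
Step 3: sold=4 (running total=9) -> [7 6 7 4]
Step 4: sold=4 (running total=13) -> [6 5 8 4]
Step 5: sold=4 (running total=17) -> [5 4 9 4]
Step 6: sold=4 (running total=21) -> [4 4 9 4]

Answer: 21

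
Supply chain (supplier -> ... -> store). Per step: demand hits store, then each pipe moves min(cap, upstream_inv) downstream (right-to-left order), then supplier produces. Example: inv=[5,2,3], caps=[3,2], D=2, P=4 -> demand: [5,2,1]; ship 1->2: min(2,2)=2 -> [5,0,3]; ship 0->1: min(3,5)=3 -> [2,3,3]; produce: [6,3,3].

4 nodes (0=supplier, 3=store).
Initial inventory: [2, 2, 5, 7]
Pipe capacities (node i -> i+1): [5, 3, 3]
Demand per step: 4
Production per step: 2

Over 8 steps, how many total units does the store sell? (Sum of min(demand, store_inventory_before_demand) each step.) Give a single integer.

Step 1: sold=4 (running total=4) -> [2 2 4 6]
Step 2: sold=4 (running total=8) -> [2 2 3 5]
Step 3: sold=4 (running total=12) -> [2 2 2 4]
Step 4: sold=4 (running total=16) -> [2 2 2 2]
Step 5: sold=2 (running total=18) -> [2 2 2 2]
Step 6: sold=2 (running total=20) -> [2 2 2 2]
Step 7: sold=2 (running total=22) -> [2 2 2 2]
Step 8: sold=2 (running total=24) -> [2 2 2 2]

Answer: 24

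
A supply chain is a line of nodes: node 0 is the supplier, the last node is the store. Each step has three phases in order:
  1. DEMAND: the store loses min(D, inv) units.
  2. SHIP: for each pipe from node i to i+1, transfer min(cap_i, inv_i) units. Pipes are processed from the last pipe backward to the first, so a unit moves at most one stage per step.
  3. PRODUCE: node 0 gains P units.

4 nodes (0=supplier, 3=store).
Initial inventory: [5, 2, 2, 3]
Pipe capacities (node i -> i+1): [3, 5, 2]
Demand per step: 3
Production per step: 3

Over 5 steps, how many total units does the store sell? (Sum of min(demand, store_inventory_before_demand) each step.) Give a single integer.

Answer: 11

Derivation:
Step 1: sold=3 (running total=3) -> [5 3 2 2]
Step 2: sold=2 (running total=5) -> [5 3 3 2]
Step 3: sold=2 (running total=7) -> [5 3 4 2]
Step 4: sold=2 (running total=9) -> [5 3 5 2]
Step 5: sold=2 (running total=11) -> [5 3 6 2]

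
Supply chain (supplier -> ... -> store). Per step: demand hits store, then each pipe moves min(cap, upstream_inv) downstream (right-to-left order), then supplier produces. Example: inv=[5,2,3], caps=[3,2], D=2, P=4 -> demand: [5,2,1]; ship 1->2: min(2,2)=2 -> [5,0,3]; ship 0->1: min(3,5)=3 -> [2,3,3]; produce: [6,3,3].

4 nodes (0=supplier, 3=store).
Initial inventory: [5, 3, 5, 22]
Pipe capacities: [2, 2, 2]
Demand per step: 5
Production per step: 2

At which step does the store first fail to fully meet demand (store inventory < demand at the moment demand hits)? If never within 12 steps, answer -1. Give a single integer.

Step 1: demand=5,sold=5 ship[2->3]=2 ship[1->2]=2 ship[0->1]=2 prod=2 -> [5 3 5 19]
Step 2: demand=5,sold=5 ship[2->3]=2 ship[1->2]=2 ship[0->1]=2 prod=2 -> [5 3 5 16]
Step 3: demand=5,sold=5 ship[2->3]=2 ship[1->2]=2 ship[0->1]=2 prod=2 -> [5 3 5 13]
Step 4: demand=5,sold=5 ship[2->3]=2 ship[1->2]=2 ship[0->1]=2 prod=2 -> [5 3 5 10]
Step 5: demand=5,sold=5 ship[2->3]=2 ship[1->2]=2 ship[0->1]=2 prod=2 -> [5 3 5 7]
Step 6: demand=5,sold=5 ship[2->3]=2 ship[1->2]=2 ship[0->1]=2 prod=2 -> [5 3 5 4]
Step 7: demand=5,sold=4 ship[2->3]=2 ship[1->2]=2 ship[0->1]=2 prod=2 -> [5 3 5 2]
Step 8: demand=5,sold=2 ship[2->3]=2 ship[1->2]=2 ship[0->1]=2 prod=2 -> [5 3 5 2]
Step 9: demand=5,sold=2 ship[2->3]=2 ship[1->2]=2 ship[0->1]=2 prod=2 -> [5 3 5 2]
Step 10: demand=5,sold=2 ship[2->3]=2 ship[1->2]=2 ship[0->1]=2 prod=2 -> [5 3 5 2]
Step 11: demand=5,sold=2 ship[2->3]=2 ship[1->2]=2 ship[0->1]=2 prod=2 -> [5 3 5 2]
Step 12: demand=5,sold=2 ship[2->3]=2 ship[1->2]=2 ship[0->1]=2 prod=2 -> [5 3 5 2]
First stockout at step 7

7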